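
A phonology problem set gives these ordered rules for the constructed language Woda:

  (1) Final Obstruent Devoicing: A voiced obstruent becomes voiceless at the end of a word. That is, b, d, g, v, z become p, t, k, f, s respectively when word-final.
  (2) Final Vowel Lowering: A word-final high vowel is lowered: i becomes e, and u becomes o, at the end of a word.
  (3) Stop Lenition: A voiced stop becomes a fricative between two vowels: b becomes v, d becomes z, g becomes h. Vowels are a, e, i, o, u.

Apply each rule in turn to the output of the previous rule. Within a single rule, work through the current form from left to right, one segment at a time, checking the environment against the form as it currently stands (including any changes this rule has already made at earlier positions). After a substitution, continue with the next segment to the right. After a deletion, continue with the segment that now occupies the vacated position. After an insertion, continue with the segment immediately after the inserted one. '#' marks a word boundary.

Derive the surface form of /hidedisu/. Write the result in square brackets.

[hizeziso]

(1) Final Obstruent Devoicing: no change — [hidedisu]
(2) Final Vowel Lowering: [hidedisu] → [hidediso]
(3) Stop Lenition: [hidediso] → [hizeziso]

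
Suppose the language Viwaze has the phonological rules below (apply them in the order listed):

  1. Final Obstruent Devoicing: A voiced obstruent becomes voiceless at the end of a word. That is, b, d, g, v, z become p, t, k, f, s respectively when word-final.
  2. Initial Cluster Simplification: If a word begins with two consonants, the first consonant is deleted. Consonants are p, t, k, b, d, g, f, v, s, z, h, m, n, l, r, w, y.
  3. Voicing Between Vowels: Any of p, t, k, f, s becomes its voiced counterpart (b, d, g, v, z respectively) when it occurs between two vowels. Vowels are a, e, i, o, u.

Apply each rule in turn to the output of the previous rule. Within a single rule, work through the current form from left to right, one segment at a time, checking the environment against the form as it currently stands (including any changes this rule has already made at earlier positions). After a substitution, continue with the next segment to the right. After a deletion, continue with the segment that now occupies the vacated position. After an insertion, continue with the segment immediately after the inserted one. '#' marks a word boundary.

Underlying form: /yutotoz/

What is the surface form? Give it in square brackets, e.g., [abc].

[yudodos]

1 Final Obstruent Devoicing: [yutotoz] → [yutotos]
2 Initial Cluster Simplification: no change — [yutotos]
3 Voicing Between Vowels: [yutotos] → [yudodos]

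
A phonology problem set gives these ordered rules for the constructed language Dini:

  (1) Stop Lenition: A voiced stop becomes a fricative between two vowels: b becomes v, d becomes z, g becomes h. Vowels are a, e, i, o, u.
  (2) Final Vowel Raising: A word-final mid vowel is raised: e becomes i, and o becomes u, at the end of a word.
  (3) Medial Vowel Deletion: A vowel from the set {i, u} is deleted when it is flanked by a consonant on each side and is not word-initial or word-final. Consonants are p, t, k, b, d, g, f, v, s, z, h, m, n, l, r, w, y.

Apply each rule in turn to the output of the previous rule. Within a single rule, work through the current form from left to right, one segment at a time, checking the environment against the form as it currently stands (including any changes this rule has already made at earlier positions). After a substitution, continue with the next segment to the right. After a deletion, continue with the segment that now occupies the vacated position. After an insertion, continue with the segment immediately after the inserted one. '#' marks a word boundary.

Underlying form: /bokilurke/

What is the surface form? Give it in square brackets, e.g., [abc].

(1) Stop Lenition: no change — [bokilurke]
(2) Final Vowel Raising: [bokilurke] → [bokilurki]
(3) Medial Vowel Deletion: [bokilurki] → [boklrki]

[boklrki]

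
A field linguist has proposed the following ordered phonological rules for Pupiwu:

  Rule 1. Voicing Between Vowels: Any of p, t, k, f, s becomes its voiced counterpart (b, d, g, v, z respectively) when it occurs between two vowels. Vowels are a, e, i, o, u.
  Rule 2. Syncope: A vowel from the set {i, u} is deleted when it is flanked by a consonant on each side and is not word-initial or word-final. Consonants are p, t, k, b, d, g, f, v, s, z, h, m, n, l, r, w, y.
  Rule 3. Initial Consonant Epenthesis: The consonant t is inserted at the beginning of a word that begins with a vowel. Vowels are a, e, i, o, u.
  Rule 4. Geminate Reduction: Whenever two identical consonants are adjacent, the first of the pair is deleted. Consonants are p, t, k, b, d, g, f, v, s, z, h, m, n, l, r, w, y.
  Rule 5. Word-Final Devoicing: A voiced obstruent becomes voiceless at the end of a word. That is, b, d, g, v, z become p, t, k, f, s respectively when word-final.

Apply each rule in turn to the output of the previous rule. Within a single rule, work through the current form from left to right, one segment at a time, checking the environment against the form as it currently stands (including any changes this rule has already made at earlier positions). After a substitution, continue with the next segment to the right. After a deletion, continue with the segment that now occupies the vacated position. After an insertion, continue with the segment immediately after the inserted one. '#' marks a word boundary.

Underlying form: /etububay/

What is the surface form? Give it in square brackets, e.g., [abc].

[tedbay]

Rule 1 Voicing Between Vowels: [etububay] → [edububay]
Rule 2 Syncope: [edububay] → [edbbay]
Rule 3 Initial Consonant Epenthesis: [edbbay] → [tedbbay]
Rule 4 Geminate Reduction: [tedbbay] → [tedbay]
Rule 5 Word-Final Devoicing: no change — [tedbay]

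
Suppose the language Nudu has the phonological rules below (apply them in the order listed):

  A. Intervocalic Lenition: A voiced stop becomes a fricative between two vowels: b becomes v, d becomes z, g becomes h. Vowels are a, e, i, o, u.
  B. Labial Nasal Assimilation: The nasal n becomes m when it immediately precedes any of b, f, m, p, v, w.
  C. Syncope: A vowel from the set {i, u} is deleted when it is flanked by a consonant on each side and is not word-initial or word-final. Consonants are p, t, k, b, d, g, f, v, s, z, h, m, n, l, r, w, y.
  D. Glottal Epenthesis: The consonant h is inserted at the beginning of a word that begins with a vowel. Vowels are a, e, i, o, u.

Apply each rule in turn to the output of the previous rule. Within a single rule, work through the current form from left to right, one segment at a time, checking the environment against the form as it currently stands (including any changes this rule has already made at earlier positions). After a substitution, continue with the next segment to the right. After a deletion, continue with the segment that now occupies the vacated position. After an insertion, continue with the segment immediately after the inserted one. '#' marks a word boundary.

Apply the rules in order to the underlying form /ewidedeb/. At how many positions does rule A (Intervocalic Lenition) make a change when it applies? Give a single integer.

A Intervocalic Lenition: [ewidedeb] → [ewizezeb]
B Labial Nasal Assimilation: no change — [ewizezeb]
C Syncope: [ewizezeb] → [ewzezeb]
D Glottal Epenthesis: [ewzezeb] → [hewzezeb]
Rule A changed 2 position(s).

2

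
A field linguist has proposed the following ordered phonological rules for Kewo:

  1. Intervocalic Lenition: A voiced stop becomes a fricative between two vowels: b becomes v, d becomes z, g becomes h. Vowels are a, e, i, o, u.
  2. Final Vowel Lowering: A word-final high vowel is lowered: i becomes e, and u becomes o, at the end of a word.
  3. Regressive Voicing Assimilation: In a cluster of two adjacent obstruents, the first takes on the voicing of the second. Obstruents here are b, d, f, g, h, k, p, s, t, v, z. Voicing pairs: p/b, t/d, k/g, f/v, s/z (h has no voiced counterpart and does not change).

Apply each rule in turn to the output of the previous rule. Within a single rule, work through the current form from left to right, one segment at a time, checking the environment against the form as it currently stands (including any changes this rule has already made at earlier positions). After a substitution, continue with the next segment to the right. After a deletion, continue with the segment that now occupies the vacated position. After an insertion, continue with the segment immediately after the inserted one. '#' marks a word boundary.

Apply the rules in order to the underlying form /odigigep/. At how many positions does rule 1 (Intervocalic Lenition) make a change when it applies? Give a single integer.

3

1 Intervocalic Lenition: [odigigep] → [ozihihep]
2 Final Vowel Lowering: no change — [ozihihep]
3 Regressive Voicing Assimilation: no change — [ozihihep]
Rule 1 changed 3 position(s).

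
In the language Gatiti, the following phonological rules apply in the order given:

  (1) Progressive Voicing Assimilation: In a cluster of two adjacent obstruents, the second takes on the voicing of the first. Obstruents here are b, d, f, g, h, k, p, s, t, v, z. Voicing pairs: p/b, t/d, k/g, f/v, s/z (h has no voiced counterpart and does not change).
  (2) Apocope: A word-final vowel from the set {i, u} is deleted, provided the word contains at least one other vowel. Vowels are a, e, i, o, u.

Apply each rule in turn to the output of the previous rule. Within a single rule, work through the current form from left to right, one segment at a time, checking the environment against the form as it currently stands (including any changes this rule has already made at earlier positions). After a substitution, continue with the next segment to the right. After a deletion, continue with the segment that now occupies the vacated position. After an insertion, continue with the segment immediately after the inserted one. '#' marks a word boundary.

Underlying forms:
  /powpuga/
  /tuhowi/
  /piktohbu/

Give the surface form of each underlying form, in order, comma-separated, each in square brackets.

/powpuga/:
  (1) Progressive Voicing Assimilation: no change — [powpuga]
  (2) Apocope: no change — [powpuga]
/tuhowi/:
  (1) Progressive Voicing Assimilation: no change — [tuhowi]
  (2) Apocope: [tuhowi] → [tuhow]
/piktohbu/:
  (1) Progressive Voicing Assimilation: [piktohbu] → [piktohpu]
  (2) Apocope: [piktohpu] → [piktohp]

[powpuga], [tuhow], [piktohp]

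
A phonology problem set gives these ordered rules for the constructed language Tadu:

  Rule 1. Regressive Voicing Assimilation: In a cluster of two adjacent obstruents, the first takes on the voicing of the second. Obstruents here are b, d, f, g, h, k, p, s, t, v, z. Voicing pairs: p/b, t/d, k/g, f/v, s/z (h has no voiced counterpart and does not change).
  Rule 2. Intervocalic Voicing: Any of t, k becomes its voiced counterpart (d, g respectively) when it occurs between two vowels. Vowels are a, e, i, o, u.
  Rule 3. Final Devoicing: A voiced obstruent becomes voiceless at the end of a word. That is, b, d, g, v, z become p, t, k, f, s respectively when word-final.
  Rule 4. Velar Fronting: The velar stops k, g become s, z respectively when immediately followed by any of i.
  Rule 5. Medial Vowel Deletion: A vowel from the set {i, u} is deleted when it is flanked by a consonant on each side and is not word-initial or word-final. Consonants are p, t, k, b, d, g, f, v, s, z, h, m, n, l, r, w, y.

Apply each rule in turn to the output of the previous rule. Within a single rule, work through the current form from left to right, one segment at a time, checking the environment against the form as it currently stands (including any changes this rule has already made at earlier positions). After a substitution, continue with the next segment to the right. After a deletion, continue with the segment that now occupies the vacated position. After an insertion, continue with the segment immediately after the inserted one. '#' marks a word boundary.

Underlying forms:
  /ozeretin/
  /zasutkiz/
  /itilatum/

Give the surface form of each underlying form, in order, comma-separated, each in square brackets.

/ozeretin/:
  Rule 1 Regressive Voicing Assimilation: no change — [ozeretin]
  Rule 2 Intervocalic Voicing: [ozeretin] → [ozeredin]
  Rule 3 Final Devoicing: no change — [ozeredin]
  Rule 4 Velar Fronting: no change — [ozeredin]
  Rule 5 Medial Vowel Deletion: [ozeredin] → [ozeredn]
/zasutkiz/:
  Rule 1 Regressive Voicing Assimilation: no change — [zasutkiz]
  Rule 2 Intervocalic Voicing: no change — [zasutkiz]
  Rule 3 Final Devoicing: [zasutkiz] → [zasutkis]
  Rule 4 Velar Fronting: [zasutkis] → [zasutsis]
  Rule 5 Medial Vowel Deletion: [zasutsis] → [zastss]
/itilatum/:
  Rule 1 Regressive Voicing Assimilation: no change — [itilatum]
  Rule 2 Intervocalic Voicing: [itilatum] → [idiladum]
  Rule 3 Final Devoicing: no change — [idiladum]
  Rule 4 Velar Fronting: no change — [idiladum]
  Rule 5 Medial Vowel Deletion: [idiladum] → [idladm]

[ozeredn], [zastss], [idladm]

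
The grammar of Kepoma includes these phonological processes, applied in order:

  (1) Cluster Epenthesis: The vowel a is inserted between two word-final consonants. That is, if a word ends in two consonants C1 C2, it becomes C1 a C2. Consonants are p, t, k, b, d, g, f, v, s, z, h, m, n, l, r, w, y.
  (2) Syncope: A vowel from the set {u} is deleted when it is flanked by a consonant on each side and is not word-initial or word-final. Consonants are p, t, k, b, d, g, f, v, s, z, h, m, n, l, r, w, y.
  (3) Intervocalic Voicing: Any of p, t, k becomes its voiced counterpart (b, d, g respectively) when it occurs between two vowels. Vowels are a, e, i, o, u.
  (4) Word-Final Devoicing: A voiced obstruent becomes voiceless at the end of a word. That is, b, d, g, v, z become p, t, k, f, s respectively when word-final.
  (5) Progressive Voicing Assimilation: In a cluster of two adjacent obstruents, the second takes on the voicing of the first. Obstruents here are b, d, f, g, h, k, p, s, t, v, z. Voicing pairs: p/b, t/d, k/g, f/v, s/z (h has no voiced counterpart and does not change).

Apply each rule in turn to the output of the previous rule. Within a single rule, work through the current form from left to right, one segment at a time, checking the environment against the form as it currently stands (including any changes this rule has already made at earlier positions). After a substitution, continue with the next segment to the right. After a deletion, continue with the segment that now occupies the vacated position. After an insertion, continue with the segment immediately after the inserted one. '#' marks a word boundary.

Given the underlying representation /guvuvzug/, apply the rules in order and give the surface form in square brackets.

(1) Cluster Epenthesis: no change — [guvuvzug]
(2) Syncope: [guvuvzug] → [gvvzg]
(3) Intervocalic Voicing: no change — [gvvzg]
(4) Word-Final Devoicing: [gvvzg] → [gvvzk]
(5) Progressive Voicing Assimilation: [gvvzk] → [gvvzg]

[gvvzg]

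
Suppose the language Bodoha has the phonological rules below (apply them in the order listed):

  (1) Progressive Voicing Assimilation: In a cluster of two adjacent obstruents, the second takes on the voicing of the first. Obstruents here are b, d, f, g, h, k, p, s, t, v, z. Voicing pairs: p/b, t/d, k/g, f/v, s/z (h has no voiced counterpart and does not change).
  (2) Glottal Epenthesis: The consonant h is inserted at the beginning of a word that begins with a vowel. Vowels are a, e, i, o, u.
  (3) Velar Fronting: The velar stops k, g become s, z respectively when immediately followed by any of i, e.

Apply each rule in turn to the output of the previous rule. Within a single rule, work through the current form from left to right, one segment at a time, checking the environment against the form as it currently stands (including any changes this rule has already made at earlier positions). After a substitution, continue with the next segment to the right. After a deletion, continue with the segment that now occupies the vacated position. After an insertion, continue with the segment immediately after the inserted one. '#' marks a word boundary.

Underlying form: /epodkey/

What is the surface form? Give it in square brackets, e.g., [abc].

[hepodzey]

(1) Progressive Voicing Assimilation: [epodkey] → [epodgey]
(2) Glottal Epenthesis: [epodgey] → [hepodgey]
(3) Velar Fronting: [hepodgey] → [hepodzey]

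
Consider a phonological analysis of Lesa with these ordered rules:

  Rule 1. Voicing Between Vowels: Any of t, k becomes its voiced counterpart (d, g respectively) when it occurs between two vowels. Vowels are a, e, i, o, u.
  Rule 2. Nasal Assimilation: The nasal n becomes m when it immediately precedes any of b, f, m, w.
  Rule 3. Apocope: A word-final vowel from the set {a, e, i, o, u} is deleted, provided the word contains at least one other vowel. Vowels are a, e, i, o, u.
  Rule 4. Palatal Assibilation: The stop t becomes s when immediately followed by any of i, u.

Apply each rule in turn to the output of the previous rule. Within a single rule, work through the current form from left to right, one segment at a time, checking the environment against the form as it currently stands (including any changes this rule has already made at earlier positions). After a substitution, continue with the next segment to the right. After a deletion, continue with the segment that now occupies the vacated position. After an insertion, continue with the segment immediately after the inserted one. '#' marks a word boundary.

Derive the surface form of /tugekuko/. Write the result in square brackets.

[sugegug]

Rule 1 Voicing Between Vowels: [tugekuko] → [tugegugo]
Rule 2 Nasal Assimilation: no change — [tugegugo]
Rule 3 Apocope: [tugegugo] → [tugegug]
Rule 4 Palatal Assibilation: [tugegug] → [sugegug]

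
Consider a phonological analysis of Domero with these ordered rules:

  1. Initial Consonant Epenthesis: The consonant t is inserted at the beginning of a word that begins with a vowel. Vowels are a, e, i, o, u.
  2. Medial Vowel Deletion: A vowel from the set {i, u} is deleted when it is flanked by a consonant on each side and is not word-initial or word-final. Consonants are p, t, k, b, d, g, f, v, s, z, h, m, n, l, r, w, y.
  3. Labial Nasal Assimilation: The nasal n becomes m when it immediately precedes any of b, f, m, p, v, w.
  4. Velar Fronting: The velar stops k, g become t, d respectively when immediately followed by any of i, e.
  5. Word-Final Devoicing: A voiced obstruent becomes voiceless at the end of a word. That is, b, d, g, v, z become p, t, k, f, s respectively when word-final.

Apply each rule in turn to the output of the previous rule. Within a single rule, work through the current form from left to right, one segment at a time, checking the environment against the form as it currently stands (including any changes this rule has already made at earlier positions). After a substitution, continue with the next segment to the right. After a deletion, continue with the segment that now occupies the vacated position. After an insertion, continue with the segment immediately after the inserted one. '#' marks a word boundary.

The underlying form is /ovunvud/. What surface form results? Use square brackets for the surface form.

[tovmvt]

1 Initial Consonant Epenthesis: [ovunvud] → [tovunvud]
2 Medial Vowel Deletion: [tovunvud] → [tovnvd]
3 Labial Nasal Assimilation: [tovnvd] → [tovmvd]
4 Velar Fronting: no change — [tovmvd]
5 Word-Final Devoicing: [tovmvd] → [tovmvt]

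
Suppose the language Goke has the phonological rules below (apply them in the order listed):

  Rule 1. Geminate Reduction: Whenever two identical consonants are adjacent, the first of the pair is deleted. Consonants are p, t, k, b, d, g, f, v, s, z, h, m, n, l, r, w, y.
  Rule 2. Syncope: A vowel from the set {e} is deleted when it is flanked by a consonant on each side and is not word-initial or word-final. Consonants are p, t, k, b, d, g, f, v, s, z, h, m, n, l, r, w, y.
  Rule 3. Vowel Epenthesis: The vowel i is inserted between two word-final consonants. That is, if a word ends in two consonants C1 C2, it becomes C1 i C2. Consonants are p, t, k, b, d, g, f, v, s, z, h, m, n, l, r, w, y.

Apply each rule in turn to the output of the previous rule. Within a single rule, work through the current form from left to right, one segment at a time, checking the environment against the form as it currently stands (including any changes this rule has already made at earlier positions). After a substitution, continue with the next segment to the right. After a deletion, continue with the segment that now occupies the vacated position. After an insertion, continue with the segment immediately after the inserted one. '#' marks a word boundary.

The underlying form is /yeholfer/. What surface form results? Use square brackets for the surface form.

[yholfir]

Rule 1 Geminate Reduction: no change — [yeholfer]
Rule 2 Syncope: [yeholfer] → [yholfr]
Rule 3 Vowel Epenthesis: [yholfr] → [yholfir]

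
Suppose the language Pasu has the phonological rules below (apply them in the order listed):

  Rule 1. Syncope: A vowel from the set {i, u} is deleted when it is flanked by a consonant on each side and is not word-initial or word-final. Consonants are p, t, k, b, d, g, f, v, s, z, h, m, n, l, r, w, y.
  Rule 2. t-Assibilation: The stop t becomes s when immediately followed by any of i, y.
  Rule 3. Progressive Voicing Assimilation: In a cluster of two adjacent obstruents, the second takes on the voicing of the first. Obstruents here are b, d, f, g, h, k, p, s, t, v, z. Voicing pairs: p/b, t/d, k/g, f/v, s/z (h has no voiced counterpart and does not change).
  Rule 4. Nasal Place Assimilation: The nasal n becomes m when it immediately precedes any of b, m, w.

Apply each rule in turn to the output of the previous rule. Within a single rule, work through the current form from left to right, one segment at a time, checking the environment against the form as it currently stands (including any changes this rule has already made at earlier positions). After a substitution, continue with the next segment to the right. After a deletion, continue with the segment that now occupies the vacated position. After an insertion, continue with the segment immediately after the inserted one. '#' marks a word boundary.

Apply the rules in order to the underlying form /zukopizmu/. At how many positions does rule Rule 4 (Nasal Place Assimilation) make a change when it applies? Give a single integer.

0

Rule 1 Syncope: [zukopizmu] → [zkopzmu]
Rule 2 t-Assibilation: no change — [zkopzmu]
Rule 3 Progressive Voicing Assimilation: [zkopzmu] → [zgopsmu]
Rule 4 Nasal Place Assimilation: no change — [zgopsmu]
Rule Rule 4 changed 0 position(s).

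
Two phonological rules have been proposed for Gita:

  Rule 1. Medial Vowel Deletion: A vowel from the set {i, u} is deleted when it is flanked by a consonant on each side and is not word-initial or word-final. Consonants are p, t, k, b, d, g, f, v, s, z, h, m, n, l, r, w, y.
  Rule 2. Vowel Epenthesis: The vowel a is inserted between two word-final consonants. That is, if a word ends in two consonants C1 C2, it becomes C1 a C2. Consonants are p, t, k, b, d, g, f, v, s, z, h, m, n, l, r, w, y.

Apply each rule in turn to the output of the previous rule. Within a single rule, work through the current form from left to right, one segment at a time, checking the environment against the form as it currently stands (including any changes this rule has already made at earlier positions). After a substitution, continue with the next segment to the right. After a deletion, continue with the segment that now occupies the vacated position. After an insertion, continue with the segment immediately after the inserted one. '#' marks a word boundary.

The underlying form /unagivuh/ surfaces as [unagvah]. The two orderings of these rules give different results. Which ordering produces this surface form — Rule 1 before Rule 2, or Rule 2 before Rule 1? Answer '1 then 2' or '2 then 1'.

1 then 2

Order 1 then 2:
  1 Medial Vowel Deletion: [unagivuh] → [unagvh]
  2 Vowel Epenthesis: [unagvh] → [unagvah]
  result: [unagvah]
Order 2 then 1:
  2 Vowel Epenthesis: no change — [unagivuh]
  1 Medial Vowel Deletion: [unagivuh] → [unagvh]
  result: [unagvh]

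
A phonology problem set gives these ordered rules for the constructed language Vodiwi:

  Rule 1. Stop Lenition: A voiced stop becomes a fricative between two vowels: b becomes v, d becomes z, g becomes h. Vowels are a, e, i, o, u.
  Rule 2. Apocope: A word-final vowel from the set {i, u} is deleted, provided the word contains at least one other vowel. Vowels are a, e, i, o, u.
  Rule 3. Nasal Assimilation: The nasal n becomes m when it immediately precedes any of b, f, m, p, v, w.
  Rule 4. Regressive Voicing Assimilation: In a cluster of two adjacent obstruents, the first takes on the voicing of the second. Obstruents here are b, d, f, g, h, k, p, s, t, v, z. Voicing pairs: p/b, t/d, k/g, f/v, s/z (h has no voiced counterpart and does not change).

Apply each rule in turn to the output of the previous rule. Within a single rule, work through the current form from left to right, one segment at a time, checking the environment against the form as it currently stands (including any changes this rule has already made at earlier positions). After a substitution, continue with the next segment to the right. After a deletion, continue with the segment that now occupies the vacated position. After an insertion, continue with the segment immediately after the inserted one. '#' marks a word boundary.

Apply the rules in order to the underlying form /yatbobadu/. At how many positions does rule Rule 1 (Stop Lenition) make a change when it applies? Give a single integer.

Rule 1 Stop Lenition: [yatbobadu] → [yatbovazu]
Rule 2 Apocope: [yatbovazu] → [yatbovaz]
Rule 3 Nasal Assimilation: no change — [yatbovaz]
Rule 4 Regressive Voicing Assimilation: [yatbovaz] → [yadbovaz]
Rule Rule 1 changed 2 position(s).

2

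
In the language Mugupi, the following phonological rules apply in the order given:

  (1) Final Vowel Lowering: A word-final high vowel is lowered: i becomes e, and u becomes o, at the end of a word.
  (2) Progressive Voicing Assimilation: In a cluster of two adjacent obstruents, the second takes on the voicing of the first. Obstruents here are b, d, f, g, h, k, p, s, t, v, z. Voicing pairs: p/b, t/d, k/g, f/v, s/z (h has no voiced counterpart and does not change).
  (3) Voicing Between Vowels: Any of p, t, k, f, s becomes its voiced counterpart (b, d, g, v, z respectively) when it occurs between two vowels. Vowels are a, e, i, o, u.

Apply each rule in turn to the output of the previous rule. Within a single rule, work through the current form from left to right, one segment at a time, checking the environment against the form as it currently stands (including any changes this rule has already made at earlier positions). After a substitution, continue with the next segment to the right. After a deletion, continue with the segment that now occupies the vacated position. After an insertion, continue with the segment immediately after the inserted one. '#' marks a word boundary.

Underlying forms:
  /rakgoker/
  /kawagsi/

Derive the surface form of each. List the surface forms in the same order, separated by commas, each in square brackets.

/rakgoker/:
  (1) Final Vowel Lowering: no change — [rakgoker]
  (2) Progressive Voicing Assimilation: [rakgoker] → [rakkoker]
  (3) Voicing Between Vowels: [rakkoker] → [rakkoger]
/kawagsi/:
  (1) Final Vowel Lowering: [kawagsi] → [kawagse]
  (2) Progressive Voicing Assimilation: [kawagse] → [kawagze]
  (3) Voicing Between Vowels: no change — [kawagze]

[rakkoger], [kawagze]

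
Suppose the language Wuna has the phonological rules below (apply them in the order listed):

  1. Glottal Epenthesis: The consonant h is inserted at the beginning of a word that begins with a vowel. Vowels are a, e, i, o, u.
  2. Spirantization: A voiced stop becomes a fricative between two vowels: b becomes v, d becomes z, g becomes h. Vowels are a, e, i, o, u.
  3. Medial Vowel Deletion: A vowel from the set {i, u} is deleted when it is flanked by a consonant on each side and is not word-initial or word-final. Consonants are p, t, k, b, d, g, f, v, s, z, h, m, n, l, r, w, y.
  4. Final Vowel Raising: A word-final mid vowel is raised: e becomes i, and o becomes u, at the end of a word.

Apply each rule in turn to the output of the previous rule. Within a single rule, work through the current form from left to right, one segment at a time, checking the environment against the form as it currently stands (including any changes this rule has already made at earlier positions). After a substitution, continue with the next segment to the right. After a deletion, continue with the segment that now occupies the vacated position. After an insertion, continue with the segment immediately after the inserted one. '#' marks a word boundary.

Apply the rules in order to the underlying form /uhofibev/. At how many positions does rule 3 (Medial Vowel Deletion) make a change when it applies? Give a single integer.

1 Glottal Epenthesis: [uhofibev] → [huhofibev]
2 Spirantization: [huhofibev] → [huhofivev]
3 Medial Vowel Deletion: [huhofivev] → [hhofvev]
4 Final Vowel Raising: no change — [hhofvev]
Rule 3 changed 2 position(s).

2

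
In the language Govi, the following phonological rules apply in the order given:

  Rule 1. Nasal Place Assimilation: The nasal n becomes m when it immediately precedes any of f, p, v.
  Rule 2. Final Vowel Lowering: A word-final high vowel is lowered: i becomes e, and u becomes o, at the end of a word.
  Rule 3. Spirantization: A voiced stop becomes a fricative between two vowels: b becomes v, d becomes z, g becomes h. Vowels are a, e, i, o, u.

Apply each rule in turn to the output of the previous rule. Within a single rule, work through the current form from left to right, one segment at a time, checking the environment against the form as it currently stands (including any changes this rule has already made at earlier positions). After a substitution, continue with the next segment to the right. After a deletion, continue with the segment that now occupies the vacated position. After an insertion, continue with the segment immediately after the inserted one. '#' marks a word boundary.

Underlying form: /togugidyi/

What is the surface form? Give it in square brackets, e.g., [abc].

[tohuhidye]

Rule 1 Nasal Place Assimilation: no change — [togugidyi]
Rule 2 Final Vowel Lowering: [togugidyi] → [togugidye]
Rule 3 Spirantization: [togugidye] → [tohuhidye]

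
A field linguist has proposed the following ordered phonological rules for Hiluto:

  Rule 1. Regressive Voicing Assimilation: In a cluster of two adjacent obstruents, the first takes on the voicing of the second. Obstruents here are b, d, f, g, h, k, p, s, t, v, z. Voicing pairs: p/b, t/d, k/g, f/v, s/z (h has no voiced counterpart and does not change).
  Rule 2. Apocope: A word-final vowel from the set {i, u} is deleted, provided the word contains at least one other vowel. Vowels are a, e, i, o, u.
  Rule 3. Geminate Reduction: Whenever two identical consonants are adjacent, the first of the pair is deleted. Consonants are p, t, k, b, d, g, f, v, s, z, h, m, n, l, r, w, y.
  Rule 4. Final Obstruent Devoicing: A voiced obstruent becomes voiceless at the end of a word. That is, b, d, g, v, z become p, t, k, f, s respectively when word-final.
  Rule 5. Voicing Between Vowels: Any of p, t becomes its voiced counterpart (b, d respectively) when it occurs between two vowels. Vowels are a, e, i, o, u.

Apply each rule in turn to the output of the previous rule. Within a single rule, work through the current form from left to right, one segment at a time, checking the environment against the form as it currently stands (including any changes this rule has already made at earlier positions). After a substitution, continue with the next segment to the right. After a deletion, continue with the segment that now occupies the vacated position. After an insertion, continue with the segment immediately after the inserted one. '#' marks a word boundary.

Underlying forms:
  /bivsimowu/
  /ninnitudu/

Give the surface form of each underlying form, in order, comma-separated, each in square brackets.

[bifsimow], [ninidut]

/bivsimowu/:
  Rule 1 Regressive Voicing Assimilation: [bivsimowu] → [bifsimowu]
  Rule 2 Apocope: [bifsimowu] → [bifsimow]
  Rule 3 Geminate Reduction: no change — [bifsimow]
  Rule 4 Final Obstruent Devoicing: no change — [bifsimow]
  Rule 5 Voicing Between Vowels: no change — [bifsimow]
/ninnitudu/:
  Rule 1 Regressive Voicing Assimilation: no change — [ninnitudu]
  Rule 2 Apocope: [ninnitudu] → [ninnitud]
  Rule 3 Geminate Reduction: [ninnitud] → [ninitud]
  Rule 4 Final Obstruent Devoicing: [ninitud] → [ninitut]
  Rule 5 Voicing Between Vowels: [ninitut] → [ninidut]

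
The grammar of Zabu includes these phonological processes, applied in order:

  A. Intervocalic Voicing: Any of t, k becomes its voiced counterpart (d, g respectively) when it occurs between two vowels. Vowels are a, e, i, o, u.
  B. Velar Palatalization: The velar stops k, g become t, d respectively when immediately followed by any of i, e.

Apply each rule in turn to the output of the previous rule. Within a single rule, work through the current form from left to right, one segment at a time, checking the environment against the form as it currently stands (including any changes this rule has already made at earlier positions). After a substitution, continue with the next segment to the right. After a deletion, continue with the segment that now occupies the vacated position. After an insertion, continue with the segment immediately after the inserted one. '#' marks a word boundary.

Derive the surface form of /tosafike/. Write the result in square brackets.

A Intervocalic Voicing: [tosafike] → [tosafige]
B Velar Palatalization: [tosafige] → [tosafide]

[tosafide]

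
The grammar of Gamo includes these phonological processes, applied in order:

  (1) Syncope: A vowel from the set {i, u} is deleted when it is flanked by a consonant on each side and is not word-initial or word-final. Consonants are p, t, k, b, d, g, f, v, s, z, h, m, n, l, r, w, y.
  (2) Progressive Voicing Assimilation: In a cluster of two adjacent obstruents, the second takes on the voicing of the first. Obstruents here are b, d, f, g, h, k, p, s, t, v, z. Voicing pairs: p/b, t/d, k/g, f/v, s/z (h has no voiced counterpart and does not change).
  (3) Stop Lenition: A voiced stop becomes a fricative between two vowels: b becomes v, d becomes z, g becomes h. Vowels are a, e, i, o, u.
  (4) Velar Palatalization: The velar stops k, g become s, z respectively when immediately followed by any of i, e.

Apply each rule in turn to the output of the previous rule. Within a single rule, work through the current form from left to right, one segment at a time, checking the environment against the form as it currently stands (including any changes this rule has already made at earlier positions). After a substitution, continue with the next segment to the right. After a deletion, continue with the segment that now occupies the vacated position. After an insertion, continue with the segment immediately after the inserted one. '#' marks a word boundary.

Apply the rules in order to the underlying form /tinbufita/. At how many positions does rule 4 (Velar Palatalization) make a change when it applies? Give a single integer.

0

(1) Syncope: [tinbufita] → [tnbfta]
(2) Progressive Voicing Assimilation: [tnbfta] → [tnbvda]
(3) Stop Lenition: no change — [tnbvda]
(4) Velar Palatalization: no change — [tnbvda]
Rule 4 changed 0 position(s).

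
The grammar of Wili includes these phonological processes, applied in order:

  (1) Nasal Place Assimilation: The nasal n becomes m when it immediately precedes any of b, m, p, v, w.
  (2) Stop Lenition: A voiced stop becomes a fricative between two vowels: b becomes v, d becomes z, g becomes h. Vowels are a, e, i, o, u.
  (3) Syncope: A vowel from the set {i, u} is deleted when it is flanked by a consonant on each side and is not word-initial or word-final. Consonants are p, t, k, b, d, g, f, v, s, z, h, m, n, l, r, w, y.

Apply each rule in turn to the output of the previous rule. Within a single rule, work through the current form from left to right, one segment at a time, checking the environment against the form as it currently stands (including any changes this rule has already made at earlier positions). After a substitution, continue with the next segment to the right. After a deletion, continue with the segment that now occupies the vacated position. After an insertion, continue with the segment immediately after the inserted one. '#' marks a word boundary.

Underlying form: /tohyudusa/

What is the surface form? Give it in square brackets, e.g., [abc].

(1) Nasal Place Assimilation: no change — [tohyudusa]
(2) Stop Lenition: [tohyudusa] → [tohyuzusa]
(3) Syncope: [tohyuzusa] → [tohyzsa]

[tohyzsa]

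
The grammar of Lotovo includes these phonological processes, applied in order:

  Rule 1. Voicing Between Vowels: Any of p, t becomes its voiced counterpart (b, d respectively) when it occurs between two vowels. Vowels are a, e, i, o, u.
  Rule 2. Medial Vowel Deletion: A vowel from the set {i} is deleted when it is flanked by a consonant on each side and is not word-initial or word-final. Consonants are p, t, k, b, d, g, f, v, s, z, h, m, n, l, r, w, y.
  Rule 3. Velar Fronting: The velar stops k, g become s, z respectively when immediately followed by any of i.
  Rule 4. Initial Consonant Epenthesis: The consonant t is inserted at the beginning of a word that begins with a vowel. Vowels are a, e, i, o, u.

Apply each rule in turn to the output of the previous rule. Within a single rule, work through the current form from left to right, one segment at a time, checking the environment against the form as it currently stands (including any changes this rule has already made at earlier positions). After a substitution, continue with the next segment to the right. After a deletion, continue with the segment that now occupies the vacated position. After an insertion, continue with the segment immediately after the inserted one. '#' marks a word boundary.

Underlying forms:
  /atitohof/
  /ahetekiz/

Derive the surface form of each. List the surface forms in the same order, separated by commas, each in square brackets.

[taddohof], [tahedekz]

/atitohof/:
  Rule 1 Voicing Between Vowels: [atitohof] → [adidohof]
  Rule 2 Medial Vowel Deletion: [adidohof] → [addohof]
  Rule 3 Velar Fronting: no change — [addohof]
  Rule 4 Initial Consonant Epenthesis: [addohof] → [taddohof]
/ahetekiz/:
  Rule 1 Voicing Between Vowels: [ahetekiz] → [ahedekiz]
  Rule 2 Medial Vowel Deletion: [ahedekiz] → [ahedekz]
  Rule 3 Velar Fronting: no change — [ahedekz]
  Rule 4 Initial Consonant Epenthesis: [ahedekz] → [tahedekz]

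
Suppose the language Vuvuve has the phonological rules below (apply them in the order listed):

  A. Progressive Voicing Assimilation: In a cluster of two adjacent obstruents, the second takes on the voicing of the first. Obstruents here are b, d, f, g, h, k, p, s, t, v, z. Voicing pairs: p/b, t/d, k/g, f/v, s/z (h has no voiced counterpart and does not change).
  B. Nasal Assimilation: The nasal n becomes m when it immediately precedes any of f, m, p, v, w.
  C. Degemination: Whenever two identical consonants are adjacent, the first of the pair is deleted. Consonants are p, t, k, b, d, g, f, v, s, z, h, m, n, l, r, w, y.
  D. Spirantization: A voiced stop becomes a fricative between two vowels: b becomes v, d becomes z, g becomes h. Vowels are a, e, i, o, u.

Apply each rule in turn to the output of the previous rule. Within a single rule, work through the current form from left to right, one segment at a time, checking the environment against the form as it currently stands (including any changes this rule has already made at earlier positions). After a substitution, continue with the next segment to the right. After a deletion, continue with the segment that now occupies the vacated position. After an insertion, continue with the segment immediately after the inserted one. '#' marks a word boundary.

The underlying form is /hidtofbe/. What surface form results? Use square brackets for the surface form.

[hizofpe]

A Progressive Voicing Assimilation: [hidtofbe] → [hiddofpe]
B Nasal Assimilation: no change — [hiddofpe]
C Degemination: [hiddofpe] → [hidofpe]
D Spirantization: [hidofpe] → [hizofpe]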